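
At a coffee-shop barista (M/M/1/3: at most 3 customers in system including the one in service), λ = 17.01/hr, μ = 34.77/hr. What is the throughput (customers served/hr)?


ρ = 0.4892; P_K = (1−ρ)ρ^3/(1−ρ^4) = 0.063439
λ_eff = λ(1 − P_K) = 17.01·(1 − 0.063439) = 17.01·0.936561 = 15.9309 /hr

Final: 15.9309 /hr


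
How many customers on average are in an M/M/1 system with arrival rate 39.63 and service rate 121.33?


ρ = λ/μ = 39.63/121.33 = 0.3266
L = ρ/(1−ρ) = 0.3266/(1 − 0.3266) = 0.3266/0.6734 = 0.4851

Final: 0.4851


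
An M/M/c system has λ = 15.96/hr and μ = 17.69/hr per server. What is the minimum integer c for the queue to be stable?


Stability requires cμ > λ ⇔ c > λ/μ.
λ/μ = 15.96/17.69 = 0.9022
Minimum integer c = ⌊0.9022⌋ + 1 = 1
Check: 1·17.69 = 17.69 > 15.96, while 0·17.69 = 0.00 ≤ 15.96

Final: 1 servers


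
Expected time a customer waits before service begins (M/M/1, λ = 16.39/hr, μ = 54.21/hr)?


ρ = 16.39/54.21 = 0.3023
Wq = ρ/(μ−λ) = 0.3023/(54.21 − 16.39) = 0.3023/37.82 = 0.007994 hr

Final: 0.007994 hr


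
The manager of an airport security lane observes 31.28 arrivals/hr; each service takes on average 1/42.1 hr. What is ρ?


ρ = λ/μ = 31.28/42.1 = 0.7430

Final: 0.7430


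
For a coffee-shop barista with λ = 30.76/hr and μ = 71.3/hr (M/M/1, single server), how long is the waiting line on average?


ρ = 30.76/71.3 = 0.4314
Lq = ρ²/(1−ρ) = 0.1861/0.5686 = 0.3273

Final: 0.3273


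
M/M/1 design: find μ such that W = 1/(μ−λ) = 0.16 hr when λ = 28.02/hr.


W = 1/(μ−λ) ⇒ μ − λ = 1/W = 1/0.16 = 6.2500
μ = λ + 1/W = 28.02 + 6.2500 = 34.2700 per hr

Final: 34.2700 /hr


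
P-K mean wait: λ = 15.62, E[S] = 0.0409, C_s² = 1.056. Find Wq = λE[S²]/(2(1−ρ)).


ρ = λ·E[S] = 15.62·0.0409 = 0.6389
E[S²] = E[S]²(1+C_s²) = 0.0409²·(1+1.056) = 0.003439
Wq = λ·E[S²]/(2(1−ρ)) = 15.62·0.003439/(2·0.3611) = 0.07438 hr

Final: 0.07438 hr


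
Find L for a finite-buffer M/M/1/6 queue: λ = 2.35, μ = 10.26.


ρ = 2.35/10.26 = 0.2290
L = ρ[1 − (K+1)ρ^K + Kρ^(K+1)] / [(1−ρ)(1−ρ^(K+1))]
Numerator: 0.2290·(1 − 7·0.0001444 + 6·0.00003307) = 0.228859
Denominator: (0.7710)·(0.999967) = 0.770930
L = 0.228859/0.770930 = 0.2969

Final: 0.2969


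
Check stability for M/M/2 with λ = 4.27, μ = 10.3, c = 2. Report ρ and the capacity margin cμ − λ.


Total capacity cμ = 2·10.3 = 20.60/hr
ρ = λ/(cμ) = 4.27/20.60 = 0.2073
Stable ⇔ ρ < 1: YES
Spare capacity = cμ − λ = 20.60 − 4.27 = 16.33/hr

Final: ρ = 0.2073; stable; margin = 16.33/hr


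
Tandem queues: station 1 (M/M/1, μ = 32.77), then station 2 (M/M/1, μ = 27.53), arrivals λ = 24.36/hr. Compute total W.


Each node sees arrival rate λ = 24.36/hr (tandem ⇒ throughput preserved).
W₁ = 1/(μ₁−λ) = 1/(32.77−24.36) = 0.11891 hr
W₂ = 1/(μ₂−λ) = 1/(27.53−24.36) = 0.31546 hr
W_total = W₁ + W₂ = 0.11891 + 0.31546 = 0.43436 hr

Final: 0.43436 hr


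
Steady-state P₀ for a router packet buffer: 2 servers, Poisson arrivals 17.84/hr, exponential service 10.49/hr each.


a = λ/μ = 17.84/10.49 = 1.7007; ρ = a/c = 0.8503
Σ_{k=0}^{1} a^k/k! (terms k=0..1) = 1.00000 + 1.70067 = 2.70067
Tail: a^2/(2!(1−ρ)) = 2.89227/(2·0.1497) = 9.66239
P₀ = 1/(2.70067 + 9.66239) = 1/12.36306 = 0.080886

Final: 0.080886


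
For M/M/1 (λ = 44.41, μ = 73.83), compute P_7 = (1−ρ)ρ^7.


ρ = 44.41/73.83 = 0.6015
P_n = (1−ρ)·ρ^n = (1 − 0.6015)·0.6015^7 = 0.3985·0.028493 = 0.011354

Final: 0.011354


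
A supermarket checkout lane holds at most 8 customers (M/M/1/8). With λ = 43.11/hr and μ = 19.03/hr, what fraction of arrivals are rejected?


ρ = λ/μ = 43.11/19.03 = 2.2654
P_K = (1−ρ)ρ^K/(1−ρ^(K+1)) = (-1.2654·693.607653)/(1 − 1571.278294)
= -877.670641/-1570.278294 = 0.558927

Final: 0.558927


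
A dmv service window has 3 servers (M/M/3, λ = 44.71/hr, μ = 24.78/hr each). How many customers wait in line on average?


a = λ/μ = 1.8043; ρ = a/3 = 0.6014
P₀ = 0.145178
Lq = P₀·a^c·ρ / (c!·(1−ρ)²) = 0.145178·5.87368·0.6014/(6·0.15886)
= 0.53805

Final: 0.53805


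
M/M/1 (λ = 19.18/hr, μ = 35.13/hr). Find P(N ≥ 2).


ρ = 19.18/35.13 = 0.5460
P(N ≥ n) = ρ^n = 0.5460^2 = 0.298086

Final: 0.298086


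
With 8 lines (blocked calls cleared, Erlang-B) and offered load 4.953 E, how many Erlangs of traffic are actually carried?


B(8,4.953) = 0.067856 (Erlang-B)
Carried load = a(1 − B) = 4.953·(1 − 0.067856) = 4.953·0.932144 = 4.6169 E

Final: 4.6169 Erlangs


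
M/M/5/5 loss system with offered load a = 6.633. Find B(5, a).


B(c,a) = (a^c/c!) / Σ_{k=0}^{c} a^k/k!
a^5/5! = 106.996295
Σ terms (k=0..5): 1.00000 + 6.63300 + 21.99834 + 48.63834 + 80.65453 + 106.99630 = 265.920506
B = 106.996295/265.920506 = 0.402362

Final: 0.402362


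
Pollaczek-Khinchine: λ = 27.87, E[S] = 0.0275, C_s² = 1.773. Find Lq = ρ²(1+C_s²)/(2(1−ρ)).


ρ = λ·E[S] = 27.87·0.0275 = 0.7664
Lq = ρ²(1+C_s²)/(2(1−ρ)) = 0.5874·(1+1.773)/(2·0.2336)
= 0.5874·2.7730/0.4671 = 3.48685

Final: 3.48685


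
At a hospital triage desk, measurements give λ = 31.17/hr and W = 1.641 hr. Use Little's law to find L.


L = λW = 31.17·1.641 = 51.1500

Final: 51.1500


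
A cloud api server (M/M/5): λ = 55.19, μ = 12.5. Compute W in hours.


a = 4.4152; ρ = 0.8830; P₀ = 0.006065
Lq = P₀·a^c·ρ/(c!(1−ρ)²) = 5.47382
Wq = Lq/λ = 5.47382/55.19 = 0.09918 hr
W = Wq + 1/μ = 0.09918 + 0.08000 = 0.17918 hr

Final: 0.17918 hr


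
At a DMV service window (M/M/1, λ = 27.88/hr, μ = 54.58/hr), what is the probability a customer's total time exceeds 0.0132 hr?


W ~ Exponential(μ−λ) for M/M/1.
μ − λ = 54.58 − 27.88 = 26.7000
P(W > t) = e^{−(μ−λ)t} = e^{−0.3524} = 0.702971

Final: 0.702971


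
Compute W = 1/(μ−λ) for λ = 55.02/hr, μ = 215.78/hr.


W = 1/(μ−λ) = 1/(215.78 − 55.02) = 1/160.76 = 0.006220 hr

Final: 0.006220 hr


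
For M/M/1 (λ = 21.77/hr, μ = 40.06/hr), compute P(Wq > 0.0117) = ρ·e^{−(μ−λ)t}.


ρ = 21.77/40.06 = 0.5434
P(Wq > t) = ρ·e^{−(μ−λ)t} = 0.5434·e^{−0.2140}
= 0.5434·0.807354 = 0.438744

Final: 0.438744


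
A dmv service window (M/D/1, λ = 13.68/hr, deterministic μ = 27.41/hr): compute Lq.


ρ = 13.68/27.41 = 0.4991
M/D/1: Lq = ρ²/(2(1−ρ)) = 0.2491/(2·0.5009) = 0.24864

Final: 0.24864


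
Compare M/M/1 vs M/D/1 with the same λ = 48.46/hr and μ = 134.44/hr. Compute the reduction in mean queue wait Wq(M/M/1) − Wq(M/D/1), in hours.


ρ = 48.46/134.44 = 0.3605
Wq(M/M/1) = ρ/(μ−λ) = 0.3605/85.98 = 0.004192 hr
Wq(M/D/1) = ρ/(2(μ−λ)) = 0.002096 hr
Savings = 0.004192 − 0.002096 = 0.002096 hr

Final: 0.002096 hr


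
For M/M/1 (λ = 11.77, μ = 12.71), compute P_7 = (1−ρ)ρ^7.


ρ = 11.77/12.71 = 0.9260
P_n = (1−ρ)·ρ^n = (1 − 0.9260)·0.9260^7 = 0.07396·0.584005 = 0.043192

Final: 0.043192


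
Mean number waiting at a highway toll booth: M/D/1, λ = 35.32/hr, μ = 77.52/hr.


ρ = 35.32/77.52 = 0.4556
M/D/1: Lq = ρ²/(2(1−ρ)) = 0.2076/(2·0.5444) = 0.19067

Final: 0.19067


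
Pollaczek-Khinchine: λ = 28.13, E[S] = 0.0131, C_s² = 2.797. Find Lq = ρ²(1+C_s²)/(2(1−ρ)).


ρ = λ·E[S] = 28.13·0.0131 = 0.3685
Lq = ρ²(1+C_s²)/(2(1−ρ)) = 0.1358·(1+2.797)/(2·0.6315)
= 0.1358·3.7970/1.2630 = 0.40825

Final: 0.40825


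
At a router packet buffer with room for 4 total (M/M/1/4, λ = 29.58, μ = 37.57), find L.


ρ = 29.58/37.57 = 0.7873
L = ρ[1 − (K+1)ρ^K + Kρ^(K+1)] / [(1−ρ)(1−ρ^(K+1))]
Numerator: 0.7873·(1 − 5·0.384262 + 4·0.302541) = 0.227423
Denominator: (0.2127)·(0.697459) = 0.148328
L = 0.227423/0.148328 = 1.5332

Final: 1.5332


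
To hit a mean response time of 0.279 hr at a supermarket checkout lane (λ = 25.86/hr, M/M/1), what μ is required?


W = 1/(μ−λ) ⇒ μ − λ = 1/W = 1/0.279 = 3.5842
μ = λ + 1/W = 25.86 + 3.5842 = 29.4442 per hr

Final: 29.4442 /hr


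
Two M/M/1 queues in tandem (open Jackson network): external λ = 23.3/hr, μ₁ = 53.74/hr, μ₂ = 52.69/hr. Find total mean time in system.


Each node sees arrival rate λ = 23.3/hr (tandem ⇒ throughput preserved).
W₁ = 1/(μ₁−λ) = 1/(53.74−23.3) = 0.03285 hr
W₂ = 1/(μ₂−λ) = 1/(52.69−23.3) = 0.03403 hr
W_total = W₁ + W₂ = 0.03285 + 0.03403 = 0.06688 hr

Final: 0.06688 hr


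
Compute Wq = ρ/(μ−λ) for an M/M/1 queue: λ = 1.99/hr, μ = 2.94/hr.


ρ = 1.99/2.94 = 0.6769
Wq = ρ/(μ−λ) = 0.6769/(2.94 − 1.99) = 0.6769/0.9500 = 0.7125 hr

Final: 0.7125 hr


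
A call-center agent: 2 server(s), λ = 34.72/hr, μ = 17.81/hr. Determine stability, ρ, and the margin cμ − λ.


Total capacity cμ = 2·17.81 = 35.62/hr
ρ = λ/(cμ) = 34.72/35.62 = 0.9747
Stable ⇔ ρ < 1: YES
Spare capacity = cμ − λ = 35.62 − 34.72 = 0.90/hr

Final: ρ = 0.9747; stable; margin = 0.90/hr


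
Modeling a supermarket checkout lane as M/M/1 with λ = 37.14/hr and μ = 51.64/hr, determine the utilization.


ρ = λ/μ = 37.14/51.64 = 0.7192

Final: 0.7192


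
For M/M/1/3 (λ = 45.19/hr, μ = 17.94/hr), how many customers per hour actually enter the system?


ρ = 2.5190; P_K = (1−ρ)ρ^3/(1−ρ^4) = 0.618369
λ_eff = λ(1 − P_K) = 45.19·(1 − 0.618369) = 45.19·0.381631 = 17.2459 /hr

Final: 17.2459 /hr


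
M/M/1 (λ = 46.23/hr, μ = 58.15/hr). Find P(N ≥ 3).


ρ = 46.23/58.15 = 0.7950
P(N ≥ n) = ρ^n = 0.7950^3 = 0.502484

Final: 0.502484


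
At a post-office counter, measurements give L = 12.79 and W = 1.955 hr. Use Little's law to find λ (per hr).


λ = L/W = 12.79/1.955 = 6.5422 /hr

Final: 6.5422 /hr


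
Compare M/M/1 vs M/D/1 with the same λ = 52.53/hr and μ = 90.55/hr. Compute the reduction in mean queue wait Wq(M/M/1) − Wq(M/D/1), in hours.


ρ = 52.53/90.55 = 0.5801
Wq(M/M/1) = ρ/(μ−λ) = 0.5801/38.02 = 0.01526 hr
Wq(M/D/1) = ρ/(2(μ−λ)) = 0.007629 hr
Savings = 0.01526 − 0.007629 = 0.007629 hr

Final: 0.007629 hr


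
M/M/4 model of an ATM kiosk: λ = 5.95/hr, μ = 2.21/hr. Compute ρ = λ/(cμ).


ρ = λ/(cμ) = 5.95/(4·2.21) = 5.95/8.84 = 0.6731

Final: 0.6731


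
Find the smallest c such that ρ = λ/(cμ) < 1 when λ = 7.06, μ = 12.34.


Stability requires cμ > λ ⇔ c > λ/μ.
λ/μ = 7.06/12.34 = 0.5721
Minimum integer c = ⌊0.5721⌋ + 1 = 1
Check: 1·12.34 = 12.34 > 7.06, while 0·12.34 = 0.00 ≤ 7.06

Final: 1 servers


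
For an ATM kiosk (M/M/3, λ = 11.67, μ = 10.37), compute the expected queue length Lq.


a = λ/μ = 1.1254; ρ = a/3 = 0.3751
P₀ = 0.318602
Lq = P₀·a^c·ρ / (c!·(1−ρ)²) = 0.318602·1.42520·0.3751/(6·0.39047)
= 0.07270

Final: 0.07270


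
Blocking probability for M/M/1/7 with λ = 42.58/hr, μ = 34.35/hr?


ρ = λ/μ = 42.58/34.35 = 1.2396
P_K = (1−ρ)ρ^K/(1−ρ^(K+1)) = (-0.2396·4.497306)/(1 − 5.574826)
= -1.077520/-4.574826 = 0.235533

Final: 0.235533


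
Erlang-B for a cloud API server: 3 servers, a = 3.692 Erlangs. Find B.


B(c,a) = (a^c/c!) / Σ_{k=0}^{c} a^k/k!
a^3/3! = 8.387525
Σ terms (k=0..3): 1.00000 + 3.69200 + 6.81543 + 8.38752 = 19.894957
B = 8.387525/19.894957 = 0.421591

Final: 0.421591


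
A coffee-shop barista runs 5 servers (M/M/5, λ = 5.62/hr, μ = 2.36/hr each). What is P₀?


a = λ/μ = 5.62/2.36 = 2.3814; ρ = a/c = 0.4763
Σ_{k=0}^{4} a^k/k! (terms k=0..4) = 1.00000 + 2.38136 + 2.83543 + 2.25072 + 1.33994 = 9.80745
Tail: a^5/(5!(1−ρ)) = 76.58109/(120·0.5237) = 1.21852
P₀ = 1/(9.80745 + 1.21852) = 1/11.02597 = 0.090695

Final: 0.090695


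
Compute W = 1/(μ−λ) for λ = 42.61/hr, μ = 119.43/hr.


W = 1/(μ−λ) = 1/(119.43 − 42.61) = 1/76.82 = 0.01302 hr

Final: 0.01302 hr


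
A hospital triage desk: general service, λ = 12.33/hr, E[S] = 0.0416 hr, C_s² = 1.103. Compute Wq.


ρ = λ·E[S] = 12.33·0.0416 = 0.5129
E[S²] = E[S]²(1+C_s²) = 0.0416²·(1+1.103) = 0.003639
Wq = λ·E[S²]/(2(1−ρ)) = 12.33·0.003639/(2·0.4871) = 0.04606 hr

Final: 0.04606 hr


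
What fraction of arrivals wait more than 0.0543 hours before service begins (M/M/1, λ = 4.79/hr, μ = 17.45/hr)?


ρ = 4.79/17.45 = 0.2745
P(Wq > t) = ρ·e^{−(μ−λ)t} = 0.2745·e^{−0.6874}
= 0.2745·0.502863 = 0.138035

Final: 0.138035


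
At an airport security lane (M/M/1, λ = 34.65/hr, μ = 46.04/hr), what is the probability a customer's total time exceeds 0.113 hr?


W ~ Exponential(μ−λ) for M/M/1.
μ − λ = 46.04 − 34.65 = 11.3900
P(W > t) = e^{−(μ−λ)t} = e^{−1.2871} = 0.276079

Final: 0.276079


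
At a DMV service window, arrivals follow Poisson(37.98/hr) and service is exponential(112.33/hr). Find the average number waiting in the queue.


ρ = 37.98/112.33 = 0.3381
Lq = ρ²/(1−ρ) = 0.1143/0.6619 = 0.1727

Final: 0.1727


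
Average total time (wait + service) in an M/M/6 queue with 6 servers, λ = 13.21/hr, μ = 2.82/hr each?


a = 4.6844; ρ = 0.7807; P₀ = 0.007164
Lq = P₀·a^c·ρ/(c!(1−ρ)²) = 1.70737
Wq = Lq/λ = 1.70737/13.21 = 0.12925 hr
W = Wq + 1/μ = 0.12925 + 0.35461 = 0.48386 hr

Final: 0.48386 hr


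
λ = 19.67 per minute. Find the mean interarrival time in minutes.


Mean interarrival time = 1/λ = 1/19.67 minute = 0.05084 minute
In minutes: 0.05084 × 1 = 0.05084 min

Final: 0.05084 min


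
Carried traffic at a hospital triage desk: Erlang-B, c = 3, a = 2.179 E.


B(3,2.179) = 0.236945 (Erlang-B)
Carried load = a(1 − B) = 2.179·(1 − 0.236945) = 2.179·0.763055 = 1.6627 E

Final: 1.6627 Erlangs


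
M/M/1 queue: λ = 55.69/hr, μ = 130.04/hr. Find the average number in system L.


ρ = λ/μ = 55.69/130.04 = 0.4283
L = ρ/(1−ρ) = 0.4283/(1 − 0.4283) = 0.4283/0.5717 = 0.7490

Final: 0.7490


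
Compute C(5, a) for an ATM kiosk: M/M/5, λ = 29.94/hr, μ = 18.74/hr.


a = λ/μ = 1.5977; ρ = a/5 = 0.3195
P₀ = 0.201918 (from M/M/c formula)
C(c,a) = [a^c/(c!(1−ρ))]·P₀ = [10.40905/(120·0.6805)]·0.201918
= 0.12747·0.201918 = 0.025739

Final: 0.025739


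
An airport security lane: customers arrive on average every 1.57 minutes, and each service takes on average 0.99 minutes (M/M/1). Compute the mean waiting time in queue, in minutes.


λ = 60/1.57 = 38.2166 /hr
μ = 60/0.99 = 60.6061 /hr
ρ = λ/μ = 38.2166/60.6061 = 0.6306
Wq = ρ/(μ−λ) = 0.6306/(60.6061−38.2166) = 0.02816 hr
In minutes: 0.02816·60 = 1.690 min

Final: 1.690 min


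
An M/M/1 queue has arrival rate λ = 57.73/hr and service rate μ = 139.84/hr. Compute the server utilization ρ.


ρ = λ/μ = 57.73/139.84 = 0.4128

Final: 0.4128


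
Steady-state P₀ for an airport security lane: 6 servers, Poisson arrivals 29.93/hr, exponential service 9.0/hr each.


a = λ/μ = 29.93/9.0 = 3.3256; ρ = a/c = 0.5543
Σ_{k=0}^{5} a^k/k! (terms k=0..5) = 1.00000 + 3.32556 + 5.52966 + 6.12973 + 5.09619 + 3.38953 = 24.47067
Tail: a^6/(6!(1−ρ)) = 1352.64940/(720·0.4457) = 4.21474
P₀ = 1/(24.47067 + 4.21474) = 1/28.68540 = 0.034861

Final: 0.034861


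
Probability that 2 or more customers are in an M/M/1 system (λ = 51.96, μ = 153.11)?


ρ = 51.96/153.11 = 0.3394
P(N ≥ n) = ρ^n = 0.3394^2 = 0.115168

Final: 0.115168


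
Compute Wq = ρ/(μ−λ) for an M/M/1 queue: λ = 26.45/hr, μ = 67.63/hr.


ρ = 26.45/67.63 = 0.3911
Wq = ρ/(μ−λ) = 0.3911/(67.63 − 26.45) = 0.3911/41.18 = 0.009497 hr

Final: 0.009497 hr


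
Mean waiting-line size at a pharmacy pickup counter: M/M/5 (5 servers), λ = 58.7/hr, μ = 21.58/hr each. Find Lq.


a = λ/μ = 2.7201; ρ = a/5 = 0.5440
P₀ = 0.063385
Lq = P₀·a^c·ρ / (c!·(1−ρ)²) = 0.063385·148.91324·0.5440/(120·0.20792)
= 0.20581

Final: 0.20581


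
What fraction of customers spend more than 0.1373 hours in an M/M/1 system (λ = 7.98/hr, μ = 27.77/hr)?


W ~ Exponential(μ−λ) for M/M/1.
μ − λ = 27.77 − 7.98 = 19.7900
P(W > t) = e^{−(μ−λ)t} = e^{−2.7172} = 0.066062

Final: 0.066062


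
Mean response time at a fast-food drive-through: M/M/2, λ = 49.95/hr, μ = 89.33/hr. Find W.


a = 0.5592; ρ = 0.2796; P₀ = 0.563011
Lq = P₀·a^c·ρ/(c!(1−ρ)²) = 0.04741
Wq = Lq/λ = 0.04741/49.95 = 0.0009492 hr
W = Wq + 1/μ = 0.0009492 + 0.01119 = 0.01214 hr

Final: 0.01214 hr


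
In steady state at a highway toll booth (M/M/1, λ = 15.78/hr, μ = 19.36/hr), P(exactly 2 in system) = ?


ρ = 15.78/19.36 = 0.8151
P_n = (1−ρ)·ρ^n = (1 − 0.8151)·0.8151^2 = 0.1849·0.664360 = 0.122852

Final: 0.122852


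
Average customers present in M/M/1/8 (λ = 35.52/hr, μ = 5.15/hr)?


ρ = 35.52/5.15 = 6.8971
L = ρ[1 − (K+1)ρ^K + Kρ^(K+1)] / [(1−ρ)(1−ρ^(K+1))]
Numerator: 6.8971·(1 − 9·5120658.630882 + 8·35317630.013385) = 1630851578.447216
Denominator: (-5.8971)·(-35317629.013385) = 208271144.298352
L = 1630851578.447216/208271144.298352 = 7.8304

Final: 7.8304


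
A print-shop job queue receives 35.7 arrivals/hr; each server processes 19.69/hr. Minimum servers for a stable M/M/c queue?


Stability requires cμ > λ ⇔ c > λ/μ.
λ/μ = 35.7/19.69 = 1.8131
Minimum integer c = ⌊1.8131⌋ + 1 = 2
Check: 2·19.69 = 39.38 > 35.7, while 1·19.69 = 19.69 ≤ 35.7

Final: 2 servers


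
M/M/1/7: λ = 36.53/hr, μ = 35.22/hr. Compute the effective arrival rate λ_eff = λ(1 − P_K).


ρ = 1.0372; P_K = (1−ρ)ρ^7/(1−ρ^8) = 0.141547
λ_eff = λ(1 − P_K) = 36.53·(1 − 0.141547) = 36.53·0.858453 = 31.3593 /hr

Final: 31.3593 /hr


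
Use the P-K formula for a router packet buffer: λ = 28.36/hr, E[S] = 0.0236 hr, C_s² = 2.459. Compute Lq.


ρ = λ·E[S] = 28.36·0.0236 = 0.6693
Lq = ρ²(1+C_s²)/(2(1−ρ)) = 0.4480·(1+2.459)/(2·0.3307)
= 0.4480·3.4590/0.6614 = 2.34270

Final: 2.34270


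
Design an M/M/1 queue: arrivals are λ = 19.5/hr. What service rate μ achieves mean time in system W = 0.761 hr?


W = 1/(μ−λ) ⇒ μ − λ = 1/W = 1/0.761 = 1.3141
μ = λ + 1/W = 19.5 + 1.3141 = 20.8141 per hr

Final: 20.8141 /hr


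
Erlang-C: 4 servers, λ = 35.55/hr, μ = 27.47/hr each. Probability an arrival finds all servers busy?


a = λ/μ = 1.2941; ρ = a/4 = 0.3235
P₀ = 0.272811 (from M/M/c formula)
C(c,a) = [a^c/(c!(1−ρ))]·P₀ = [2.80494/(24·0.6765)]·0.272811
= 0.17277·0.272811 = 0.047133

Final: 0.047133


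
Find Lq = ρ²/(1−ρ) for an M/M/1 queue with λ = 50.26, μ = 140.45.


ρ = 50.26/140.45 = 0.3578
Lq = ρ²/(1−ρ) = 0.1281/0.6422 = 0.1994

Final: 0.1994


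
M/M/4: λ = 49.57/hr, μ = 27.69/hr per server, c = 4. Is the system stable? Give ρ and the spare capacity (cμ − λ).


Total capacity cμ = 4·27.69 = 110.76/hr
ρ = λ/(cμ) = 49.57/110.76 = 0.4475
Stable ⇔ ρ < 1: YES
Spare capacity = cμ − λ = 110.76 − 49.57 = 61.19/hr

Final: ρ = 0.4475; stable; margin = 61.19/hr


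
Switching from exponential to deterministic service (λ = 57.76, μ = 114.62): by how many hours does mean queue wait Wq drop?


ρ = 57.76/114.62 = 0.5039
Wq(M/M/1) = ρ/(μ−λ) = 0.5039/56.86 = 0.008863 hr
Wq(M/D/1) = ρ/(2(μ−λ)) = 0.004431 hr
Savings = 0.008863 − 0.004431 = 0.004431 hr

Final: 0.004431 hr


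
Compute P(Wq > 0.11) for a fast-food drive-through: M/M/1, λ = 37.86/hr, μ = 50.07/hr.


ρ = 37.86/50.07 = 0.7561
P(Wq > t) = ρ·e^{−(μ−λ)t} = 0.7561·e^{−1.3431}
= 0.7561·0.261035 = 0.197380

Final: 0.197380


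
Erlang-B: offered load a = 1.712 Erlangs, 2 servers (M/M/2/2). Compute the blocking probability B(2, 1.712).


B(c,a) = (a^c/c!) / Σ_{k=0}^{c} a^k/k!
a^2/2! = 1.465472
Σ terms (k=0..2): 1.00000 + 1.71200 + 1.46547 = 4.177472
B = 1.465472/4.177472 = 0.350804

Final: 0.350804


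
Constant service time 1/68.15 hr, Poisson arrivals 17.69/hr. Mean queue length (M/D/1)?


ρ = 17.69/68.15 = 0.2596
M/D/1: Lq = ρ²/(2(1−ρ)) = 0.06738/(2·0.7404) = 0.04550

Final: 0.04550


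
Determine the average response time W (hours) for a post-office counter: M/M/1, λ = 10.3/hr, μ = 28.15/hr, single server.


W = 1/(μ−λ) = 1/(28.15 − 10.3) = 1/17.85 = 0.05602 hr

Final: 0.05602 hr


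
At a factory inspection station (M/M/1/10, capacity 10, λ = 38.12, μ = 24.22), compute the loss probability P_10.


ρ = λ/μ = 38.12/24.22 = 1.5739
P_K = (1−ρ)ρ^K/(1−ρ^(K+1)) = (-0.5739·93.279784)/(1 − 146.813599)
= -53.533815/-145.813599 = 0.367139

Final: 0.367139


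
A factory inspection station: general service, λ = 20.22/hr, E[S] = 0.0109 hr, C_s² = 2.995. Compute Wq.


ρ = λ·E[S] = 20.22·0.0109 = 0.2204
E[S²] = E[S]²(1+C_s²) = 0.0109²·(1+2.995) = 0.0004746
Wq = λ·E[S²]/(2(1−ρ)) = 20.22·0.0004746/(2·0.7796) = 0.006155 hr

Final: 0.006155 hr


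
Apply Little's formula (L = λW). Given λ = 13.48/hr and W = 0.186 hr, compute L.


L = λW = 13.48·0.186 = 2.5073

Final: 2.5073


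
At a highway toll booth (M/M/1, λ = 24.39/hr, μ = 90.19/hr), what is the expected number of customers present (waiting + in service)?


ρ = λ/μ = 24.39/90.19 = 0.2704
L = ρ/(1−ρ) = 0.2704/(1 − 0.2704) = 0.2704/0.7296 = 0.3707

Final: 0.3707


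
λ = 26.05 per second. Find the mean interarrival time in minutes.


Mean interarrival time = 1/λ = 1/26.05 second = 0.03839 second
In minutes: 0.03839 × 0.0166667 = 0.0006398 min

Final: 0.0006398 min


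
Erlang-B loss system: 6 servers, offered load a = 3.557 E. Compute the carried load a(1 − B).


B(6,3.557) = 0.086257 (Erlang-B)
Carried load = a(1 − B) = 3.557·(1 − 0.086257) = 3.557·0.913743 = 3.2502 E

Final: 3.2502 Erlangs


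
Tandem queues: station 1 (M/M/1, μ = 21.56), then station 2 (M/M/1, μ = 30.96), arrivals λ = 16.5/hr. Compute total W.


Each node sees arrival rate λ = 16.5/hr (tandem ⇒ throughput preserved).
W₁ = 1/(μ₁−λ) = 1/(21.56−16.5) = 0.19763 hr
W₂ = 1/(μ₂−λ) = 1/(30.96−16.5) = 0.06916 hr
W_total = W₁ + W₂ = 0.19763 + 0.06916 = 0.26678 hr

Final: 0.26678 hr


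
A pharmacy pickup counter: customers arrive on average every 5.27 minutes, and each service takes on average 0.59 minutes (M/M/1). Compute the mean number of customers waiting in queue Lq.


λ = 60/5.27 = 11.3852 /hr
μ = 60/0.59 = 101.6949 /hr
ρ = λ/μ = 11.3852/101.6949 = 0.1120
Lq = ρ²/(1−ρ) = 0.01253/0.8880 = 0.01411

Final: 0.01411


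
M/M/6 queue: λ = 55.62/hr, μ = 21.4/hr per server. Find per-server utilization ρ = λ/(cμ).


ρ = λ/(cμ) = 55.62/(6·21.4) = 55.62/128.40 = 0.4332

Final: 0.4332


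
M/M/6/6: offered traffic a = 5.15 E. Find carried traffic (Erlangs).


B(6,5.15) = 0.203095 (Erlang-B)
Carried load = a(1 − B) = 5.15·(1 − 0.203095) = 5.15·0.796905 = 4.1041 E

Final: 4.1041 Erlangs


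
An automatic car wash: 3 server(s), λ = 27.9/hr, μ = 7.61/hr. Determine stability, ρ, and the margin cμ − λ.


Total capacity cμ = 3·7.61 = 22.83/hr
ρ = λ/(cμ) = 27.9/22.83 = 1.2221
Stable ⇔ ρ < 1: NO
Spare capacity = cμ − λ = 22.83 − 27.9 = -5.07/hr

Final: ρ = 1.2221; unstable; margin = -5.07/hr


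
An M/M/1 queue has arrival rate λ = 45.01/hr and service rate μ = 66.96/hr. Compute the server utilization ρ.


ρ = λ/μ = 45.01/66.96 = 0.6722

Final: 0.6722


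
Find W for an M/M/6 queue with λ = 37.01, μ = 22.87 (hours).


a = 1.6183; ρ = 0.2697; P₀ = 0.198160
Lq = P₀·a^c·ρ/(c!(1−ρ)²) = 0.002500
Wq = Lq/λ = 0.002500/37.01 = 0.00006755 hr
W = Wq + 1/μ = 0.00006755 + 0.04373 = 0.04379 hr

Final: 0.04379 hr


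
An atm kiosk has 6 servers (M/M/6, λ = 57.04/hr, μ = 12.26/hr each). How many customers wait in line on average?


a = λ/μ = 4.6525; ρ = a/6 = 0.7754
P₀ = 0.007481
Lq = P₀·a^c·ρ / (c!·(1−ρ)²) = 0.007481·10142.24927·0.7754/(720·0.05044)
= 1.62016

Final: 1.62016


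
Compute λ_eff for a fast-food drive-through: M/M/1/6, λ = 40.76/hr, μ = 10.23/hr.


ρ = 3.9844; P_K = (1−ρ)ρ^6/(1−ρ^7) = 0.749066
λ_eff = λ(1 − P_K) = 40.76·(1 − 0.749066) = 40.76·0.250934 = 10.2281 /hr

Final: 10.2281 /hr


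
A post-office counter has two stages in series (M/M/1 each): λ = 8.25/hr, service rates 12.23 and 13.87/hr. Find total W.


Each node sees arrival rate λ = 8.25/hr (tandem ⇒ throughput preserved).
W₁ = 1/(μ₁−λ) = 1/(12.23−8.25) = 0.25126 hr
W₂ = 1/(μ₂−λ) = 1/(13.87−8.25) = 0.17794 hr
W_total = W₁ + W₂ = 0.25126 + 0.17794 = 0.42919 hr

Final: 0.42919 hr


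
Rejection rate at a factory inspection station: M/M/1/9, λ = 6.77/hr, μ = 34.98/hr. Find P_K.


ρ = λ/μ = 6.77/34.98 = 0.1935
P_K = (1−ρ)ρ^K/(1−ρ^(K+1)) = (0.8065·0.0000003810)/(1 − 0.00000007374)
= 0.0000003073/1.000000 = 0.0000003073

Final: 0.0000003073


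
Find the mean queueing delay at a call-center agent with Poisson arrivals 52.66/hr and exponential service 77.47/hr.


ρ = 52.66/77.47 = 0.6797
Wq = ρ/(μ−λ) = 0.6797/(77.47 − 52.66) = 0.6797/24.81 = 0.02740 hr

Final: 0.02740 hr


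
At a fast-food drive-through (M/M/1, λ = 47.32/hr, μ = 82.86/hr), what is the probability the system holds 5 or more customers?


ρ = 47.32/82.86 = 0.5711
P(N ≥ n) = ρ^n = 0.5711^5 = 0.060743

Final: 0.060743


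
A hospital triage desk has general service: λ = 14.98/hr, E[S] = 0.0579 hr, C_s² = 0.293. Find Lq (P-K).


ρ = λ·E[S] = 14.98·0.0579 = 0.8673
Lq = ρ²(1+C_s²)/(2(1−ρ)) = 0.7523·(1+0.293)/(2·0.1327)
= 0.7523·1.2930/0.2653 = 3.66620

Final: 3.66620


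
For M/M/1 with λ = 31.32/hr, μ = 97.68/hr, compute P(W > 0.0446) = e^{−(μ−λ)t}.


W ~ Exponential(μ−λ) for M/M/1.
μ − λ = 97.68 − 31.32 = 66.3600
P(W > t) = e^{−(μ−λ)t} = e^{−2.9597} = 0.051837

Final: 0.051837


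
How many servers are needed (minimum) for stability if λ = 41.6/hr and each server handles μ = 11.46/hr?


Stability requires cμ > λ ⇔ c > λ/μ.
λ/μ = 41.6/11.46 = 3.6300
Minimum integer c = ⌊3.6300⌋ + 1 = 4
Check: 4·11.46 = 45.84 > 41.6, while 3·11.46 = 34.38 ≤ 41.6

Final: 4 servers


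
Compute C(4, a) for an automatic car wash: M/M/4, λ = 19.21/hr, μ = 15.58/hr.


a = λ/μ = 1.2330; ρ = a/4 = 0.3082
P₀ = 0.290297 (from M/M/c formula)
C(c,a) = [a^c/(c!(1−ρ))]·P₀ = [2.31121/(24·0.6918)]·0.290297
= 0.13921·0.290297 = 0.040413

Final: 0.040413


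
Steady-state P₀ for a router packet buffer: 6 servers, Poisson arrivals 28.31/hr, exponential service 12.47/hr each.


a = λ/μ = 28.31/12.47 = 2.2702; ρ = a/c = 0.3784
Σ_{k=0}^{5} a^k/k! (terms k=0..5) = 1.00000 + 2.27025 + 2.57701 + 1.95015 + 1.10683 + 0.50256 = 9.40681
Tail: a^6/(6!(1−ρ)) = 136.91168/(720·0.6216) = 0.30590
P₀ = 1/(9.40681 + 0.30590) = 1/9.71271 = 0.102958

Final: 0.102958


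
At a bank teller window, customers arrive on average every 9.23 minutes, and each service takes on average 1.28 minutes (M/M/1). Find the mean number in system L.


λ = 60/9.23 = 6.5005 /hr
μ = 60/1.28 = 46.8750 /hr
ρ = λ/μ = 6.5005/46.8750 = 0.1387
L = ρ/(1−ρ) = 0.1387/0.8613 = 0.1610

Final: 0.1610


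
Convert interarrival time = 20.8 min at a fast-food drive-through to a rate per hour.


λ = 1/(interarrival time) in consistent units.
1 hour = 60 min, so λ = 60/20.8 = 2.8846 per hour

Final: 2.8846 /hr


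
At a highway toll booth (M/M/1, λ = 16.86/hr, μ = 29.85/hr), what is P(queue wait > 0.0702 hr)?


ρ = 16.86/29.85 = 0.5648
P(Wq > t) = ρ·e^{−(μ−λ)t} = 0.5648·e^{−0.9119}
= 0.5648·0.401761 = 0.226924

Final: 0.226924


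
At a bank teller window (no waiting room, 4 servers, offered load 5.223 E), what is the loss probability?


B(c,a) = (a^c/c!) / Σ_{k=0}^{c} a^k/k!
a^4/4! = 31.007651
Σ terms (k=0..4): 1.00000 + 5.22300 + 13.63986 + 23.74700 + 31.00765 = 74.617519
B = 31.007651/74.617519 = 0.415555

Final: 0.415555


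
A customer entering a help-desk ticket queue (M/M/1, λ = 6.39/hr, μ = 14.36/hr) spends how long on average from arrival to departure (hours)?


W = 1/(μ−λ) = 1/(14.36 − 6.39) = 1/7.97 = 0.1255 hr

Final: 0.1255 hr


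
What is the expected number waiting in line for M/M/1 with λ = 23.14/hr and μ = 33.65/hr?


ρ = 23.14/33.65 = 0.6877
Lq = ρ²/(1−ρ) = 0.4729/0.3123 = 1.5140

Final: 1.5140


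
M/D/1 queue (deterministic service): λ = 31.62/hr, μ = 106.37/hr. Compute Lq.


ρ = 31.62/106.37 = 0.2973
M/D/1: Lq = ρ²/(2(1−ρ)) = 0.08837/(2·0.7027) = 0.06287

Final: 0.06287


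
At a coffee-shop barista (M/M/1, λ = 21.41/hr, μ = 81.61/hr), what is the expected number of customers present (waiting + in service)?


ρ = λ/μ = 21.41/81.61 = 0.2623
L = ρ/(1−ρ) = 0.2623/(1 − 0.2623) = 0.2623/0.7377 = 0.3556

Final: 0.3556


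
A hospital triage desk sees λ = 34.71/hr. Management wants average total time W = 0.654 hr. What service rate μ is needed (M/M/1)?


W = 1/(μ−λ) ⇒ μ − λ = 1/W = 1/0.654 = 1.5291
μ = λ + 1/W = 34.71 + 1.5291 = 36.2391 per hr

Final: 36.2391 /hr


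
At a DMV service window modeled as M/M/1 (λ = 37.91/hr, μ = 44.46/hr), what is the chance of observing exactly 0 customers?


ρ = 37.91/44.46 = 0.8527
P_n = (1−ρ)·ρ^n = (1 − 0.8527)·0.8527^0 = 0.1473·1.000000 = 0.147323

Final: 0.147323


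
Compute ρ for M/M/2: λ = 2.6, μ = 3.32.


ρ = λ/(cμ) = 2.6/(2·3.32) = 2.6/6.64 = 0.3916

Final: 0.3916


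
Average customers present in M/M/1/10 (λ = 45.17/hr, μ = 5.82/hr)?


ρ = 45.17/5.82 = 7.7612
L = ρ[1 − (K+1)ρ^K + Kρ^(K+1)] / [(1−ρ)(1−ρ^(K+1))]
Numerator: 7.7612·(1 − 11·792996114.018127 + 10·6154576369.449962) = 409966695352.840393
Denominator: (-6.7612)·(-6154576368.449962) = 41612127164.691750
L = 409966695352.840393/41612127164.691750 = 9.8521

Final: 9.8521


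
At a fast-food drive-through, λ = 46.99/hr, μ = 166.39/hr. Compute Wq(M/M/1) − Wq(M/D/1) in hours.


ρ = 46.99/166.39 = 0.2824
Wq(M/M/1) = ρ/(μ−λ) = 0.2824/119.40 = 0.002365 hr
Wq(M/D/1) = ρ/(2(μ−λ)) = 0.001183 hr
Savings = 0.002365 − 0.001183 = 0.001183 hr

Final: 0.001183 hr


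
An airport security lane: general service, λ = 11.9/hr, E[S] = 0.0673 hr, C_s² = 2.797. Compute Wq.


ρ = λ·E[S] = 11.9·0.0673 = 0.8009
E[S²] = E[S]²(1+C_s²) = 0.0673²·(1+2.797) = 0.017198
Wq = λ·E[S²]/(2(1−ρ)) = 11.9·0.017198/(2·0.1991) = 0.51387 hr

Final: 0.51387 hr


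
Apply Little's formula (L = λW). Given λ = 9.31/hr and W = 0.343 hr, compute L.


L = λW = 9.31·0.343 = 3.1933

Final: 3.1933


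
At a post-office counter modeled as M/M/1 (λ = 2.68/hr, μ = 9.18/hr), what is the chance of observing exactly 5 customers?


ρ = 2.68/9.18 = 0.2919
P_n = (1−ρ)·ρ^n = (1 − 0.2919)·0.2919^5 = 0.7081·0.002121 = 0.001502

Final: 0.001502


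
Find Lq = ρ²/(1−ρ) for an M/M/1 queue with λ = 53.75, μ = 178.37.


ρ = 53.75/178.37 = 0.3013
Lq = ρ²/(1−ρ) = 0.09081/0.6987 = 0.1300

Final: 0.1300


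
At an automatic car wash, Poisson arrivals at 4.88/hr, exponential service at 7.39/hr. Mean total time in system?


W = 1/(μ−λ) = 1/(7.39 − 4.88) = 1/2.51 = 0.3984 hr

Final: 0.3984 hr


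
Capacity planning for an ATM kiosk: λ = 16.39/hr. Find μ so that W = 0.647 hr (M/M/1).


W = 1/(μ−λ) ⇒ μ − λ = 1/W = 1/0.647 = 1.5456
μ = λ + 1/W = 16.39 + 1.5456 = 17.9356 per hr

Final: 17.9356 /hr


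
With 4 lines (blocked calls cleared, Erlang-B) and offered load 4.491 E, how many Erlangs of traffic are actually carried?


B(4,4.491) = 0.355923 (Erlang-B)
Carried load = a(1 − B) = 4.491·(1 − 0.355923) = 4.491·0.644077 = 2.8926 E

Final: 2.8926 Erlangs


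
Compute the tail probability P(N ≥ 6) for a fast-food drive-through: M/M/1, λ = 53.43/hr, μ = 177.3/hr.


ρ = 53.43/177.3 = 0.3014
P(N ≥ n) = ρ^n = 0.3014^6 = 0.0007490

Final: 0.0007490


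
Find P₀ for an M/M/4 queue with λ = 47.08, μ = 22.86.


a = λ/μ = 47.08/22.86 = 2.0595; ρ = a/c = 0.5149
Σ_{k=0}^{3} a^k/k! (terms k=0..3) = 1.00000 + 2.05949 + 2.12075 + 1.45589 = 6.63614
Tail: a^4/(4!(1−ρ)) = 17.99040/(24·0.4851) = 1.54516
P₀ = 1/(6.63614 + 1.54516) = 1/8.18130 = 0.122230

Final: 0.122230


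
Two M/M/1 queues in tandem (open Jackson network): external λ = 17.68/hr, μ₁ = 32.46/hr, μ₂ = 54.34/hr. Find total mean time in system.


Each node sees arrival rate λ = 17.68/hr (tandem ⇒ throughput preserved).
W₁ = 1/(μ₁−λ) = 1/(32.46−17.68) = 0.06766 hr
W₂ = 1/(μ₂−λ) = 1/(54.34−17.68) = 0.02728 hr
W_total = W₁ + W₂ = 0.06766 + 0.02728 = 0.09494 hr

Final: 0.09494 hr


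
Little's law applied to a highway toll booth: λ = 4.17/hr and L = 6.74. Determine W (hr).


W = L/λ = 6.74/4.17 = 1.6163 hr

Final: 1.6163 hr


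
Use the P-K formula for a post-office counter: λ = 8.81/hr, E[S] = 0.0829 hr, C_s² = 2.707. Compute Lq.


ρ = λ·E[S] = 8.81·0.0829 = 0.7303
Lq = ρ²(1+C_s²)/(2(1−ρ)) = 0.5334·(1+2.707)/(2·0.2697)
= 0.5334·3.7070/0.5393 = 3.66650

Final: 3.66650


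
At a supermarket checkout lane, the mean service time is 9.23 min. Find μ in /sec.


μ = 1/(service time) in consistent units.
1 second = 0.0166667 min, so μ = 0.0166667/9.23 = 0.001806 per second

Final: 0.001806 /sec


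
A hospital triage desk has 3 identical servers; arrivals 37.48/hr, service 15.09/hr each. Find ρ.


ρ = λ/(cμ) = 37.48/(3·15.09) = 37.48/45.27 = 0.8279

Final: 0.8279


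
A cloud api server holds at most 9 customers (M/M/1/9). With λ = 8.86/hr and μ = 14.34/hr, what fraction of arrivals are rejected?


ρ = λ/μ = 8.86/14.34 = 0.6179
P_K = (1−ρ)ρ^K/(1−ρ^(K+1)) = (0.3821·0.013121)/(1 − 0.008107)
= 0.005014/0.991893 = 0.005055

Final: 0.005055


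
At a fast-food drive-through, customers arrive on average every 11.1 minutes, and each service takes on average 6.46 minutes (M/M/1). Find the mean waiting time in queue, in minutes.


λ = 60/11.1 = 5.4054 /hr
μ = 60/6.46 = 9.2879 /hr
ρ = λ/μ = 5.4054/9.2879 = 0.5820
Wq = ρ/(μ−λ) = 0.5820/(9.2879−5.4054) = 0.14990 hr
In minutes: 0.14990·60 = 8.994 min

Final: 8.994 min


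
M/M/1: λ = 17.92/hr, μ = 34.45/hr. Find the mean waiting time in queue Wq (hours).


ρ = 17.92/34.45 = 0.5202
Wq = ρ/(μ−λ) = 0.5202/(34.45 − 17.92) = 0.5202/16.53 = 0.03147 hr

Final: 0.03147 hr


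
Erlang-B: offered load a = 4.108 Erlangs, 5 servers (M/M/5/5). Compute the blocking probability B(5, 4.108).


B(c,a) = (a^c/c!) / Σ_{k=0}^{c} a^k/k!
a^5/5! = 9.749244
Σ terms (k=0..5): 1.00000 + 4.10800 + 8.43783 + 11.55420 + 11.86617 + 9.74924 = 46.715449
B = 9.749244/46.715449 = 0.208694

Final: 0.208694


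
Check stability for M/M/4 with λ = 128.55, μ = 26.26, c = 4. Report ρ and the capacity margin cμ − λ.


Total capacity cμ = 4·26.26 = 105.04/hr
ρ = λ/(cμ) = 128.55/105.04 = 1.2238
Stable ⇔ ρ < 1: NO
Spare capacity = cμ − λ = 105.04 − 128.55 = -23.51/hr

Final: ρ = 1.2238; unstable; margin = -23.51/hr


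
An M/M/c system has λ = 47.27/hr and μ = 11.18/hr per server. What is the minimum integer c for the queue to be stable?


Stability requires cμ > λ ⇔ c > λ/μ.
λ/μ = 47.27/11.18 = 4.2281
Minimum integer c = ⌊4.2281⌋ + 1 = 5
Check: 5·11.18 = 55.90 > 47.27, while 4·11.18 = 44.72 ≤ 47.27

Final: 5 servers


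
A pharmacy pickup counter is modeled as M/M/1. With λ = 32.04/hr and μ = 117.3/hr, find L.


ρ = λ/μ = 32.04/117.3 = 0.2731
L = ρ/(1−ρ) = 0.2731/(1 − 0.2731) = 0.2731/0.7269 = 0.3758

Final: 0.3758


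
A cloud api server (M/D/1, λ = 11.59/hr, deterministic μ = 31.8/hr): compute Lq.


ρ = 11.59/31.8 = 0.3645
M/D/1: Lq = ρ²/(2(1−ρ)) = 0.1328/(2·0.6355) = 0.10451

Final: 0.10451


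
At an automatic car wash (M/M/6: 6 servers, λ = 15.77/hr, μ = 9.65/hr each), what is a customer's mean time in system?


a = 1.6342; ρ = 0.2724; P₀ = 0.195026
Lq = P₀·a^c·ρ/(c!(1−ρ)²) = 0.002654
Wq = Lq/λ = 0.002654/15.77 = 0.0001683 hr
W = Wq + 1/μ = 0.0001683 + 0.10363 = 0.10380 hr

Final: 0.10380 hr


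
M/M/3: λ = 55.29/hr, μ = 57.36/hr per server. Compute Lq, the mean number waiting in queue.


a = λ/μ = 0.9639; ρ = a/3 = 0.3213
P₀ = 0.377586
Lq = P₀·a^c·ρ / (c!·(1−ρ)²) = 0.377586·0.89560·0.3213/(6·0.46063)
= 0.03931

Final: 0.03931


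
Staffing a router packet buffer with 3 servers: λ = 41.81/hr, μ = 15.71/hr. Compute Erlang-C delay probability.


a = λ/μ = 2.6614; ρ = a/3 = 0.8871
P₀ = 0.028543 (from M/M/c formula)
C(c,a) = [a^c/(c!(1−ρ))]·P₀ = [18.85003/(6·0.1129)]·0.028543
= 27.83213·0.028543 = 0.794411

Final: 0.794411


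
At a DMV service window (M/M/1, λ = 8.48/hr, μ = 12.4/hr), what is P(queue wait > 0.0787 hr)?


ρ = 8.48/12.4 = 0.6839
P(Wq > t) = ρ·e^{−(μ−λ)t} = 0.6839·e^{−0.3085}
= 0.6839·0.734545 = 0.502334

Final: 0.502334


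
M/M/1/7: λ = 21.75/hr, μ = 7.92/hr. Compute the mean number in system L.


ρ = 21.75/7.92 = 2.7462
L = ρ[1 − (K+1)ρ^K + Kρ^(K+1)] / [(1−ρ)(1−ρ^(K+1))]
Numerator: 2.7462·(1 − 8·1177.981738 + 7·3234.987729) = 36310.581971
Denominator: (-1.7462)·(-3233.987729) = 5647.228572
L = 36310.581971/5647.228572 = 6.4298

Final: 6.4298


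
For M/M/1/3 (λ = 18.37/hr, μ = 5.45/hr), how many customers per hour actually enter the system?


ρ = 3.3706; P_K = (1−ρ)ρ^3/(1−ρ^4) = 0.708812
λ_eff = λ(1 − P_K) = 18.37·(1 − 0.708812) = 18.37·0.291188 = 5.3491 /hr

Final: 5.3491 /hr


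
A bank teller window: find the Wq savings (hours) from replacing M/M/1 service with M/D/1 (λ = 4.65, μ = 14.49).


ρ = 4.65/14.49 = 0.3209
Wq(M/M/1) = ρ/(μ−λ) = 0.3209/9.84 = 0.03261 hr
Wq(M/D/1) = ρ/(2(μ−λ)) = 0.01631 hr
Savings = 0.03261 − 0.01631 = 0.01631 hr

Final: 0.01631 hr


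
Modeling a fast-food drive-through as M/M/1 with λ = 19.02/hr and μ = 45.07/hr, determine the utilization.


ρ = λ/μ = 19.02/45.07 = 0.4220

Final: 0.4220


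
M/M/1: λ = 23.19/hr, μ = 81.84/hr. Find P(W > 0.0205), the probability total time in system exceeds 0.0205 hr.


W ~ Exponential(μ−λ) for M/M/1.
μ − λ = 81.84 − 23.19 = 58.6500
P(W > t) = e^{−(μ−λ)t} = e^{−1.2023} = 0.300495

Final: 0.300495


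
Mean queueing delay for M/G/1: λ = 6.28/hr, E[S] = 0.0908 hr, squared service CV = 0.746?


ρ = λ·E[S] = 6.28·0.0908 = 0.5702
E[S²] = E[S]²(1+C_s²) = 0.0908²·(1+0.746) = 0.014395
Wq = λ·E[S²]/(2(1−ρ)) = 6.28·0.014395/(2·0.4298) = 0.10517 hr

Final: 0.10517 hr


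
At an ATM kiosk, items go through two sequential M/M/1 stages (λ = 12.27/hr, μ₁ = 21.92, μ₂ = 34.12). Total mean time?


Each node sees arrival rate λ = 12.27/hr (tandem ⇒ throughput preserved).
W₁ = 1/(μ₁−λ) = 1/(21.92−12.27) = 0.10363 hr
W₂ = 1/(μ₂−λ) = 1/(34.12−12.27) = 0.04577 hr
W_total = W₁ + W₂ = 0.10363 + 0.04577 = 0.14939 hr

Final: 0.14939 hr


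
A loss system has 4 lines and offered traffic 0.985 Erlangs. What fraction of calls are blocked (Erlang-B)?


B(c,a) = (a^c/c!) / Σ_{k=0}^{c} a^k/k!
a^4/4! = 0.039222
Σ terms (k=0..4): 1.00000 + 0.98500 + 0.48511 + 0.15928 + 0.03922 = 2.668613
B = 0.039222/2.668613 = 0.014698

Final: 0.014698


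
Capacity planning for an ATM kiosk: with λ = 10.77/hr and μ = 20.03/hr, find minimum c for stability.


Stability requires cμ > λ ⇔ c > λ/μ.
λ/μ = 10.77/20.03 = 0.5377
Minimum integer c = ⌊0.5377⌋ + 1 = 1
Check: 1·20.03 = 20.03 > 10.77, while 0·20.03 = 0.00 ≤ 10.77

Final: 1 servers


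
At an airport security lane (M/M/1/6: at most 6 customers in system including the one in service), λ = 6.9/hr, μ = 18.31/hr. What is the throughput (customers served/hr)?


ρ = 0.3768; P_K = (1−ρ)ρ^6/(1−ρ^7) = 0.001787
λ_eff = λ(1 − P_K) = 6.9·(1 − 0.001787) = 6.9·0.998213 = 6.8877 /hr

Final: 6.8877 /hr
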